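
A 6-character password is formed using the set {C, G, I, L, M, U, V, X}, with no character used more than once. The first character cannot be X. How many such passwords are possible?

The first character has 8−1 = 7 choices (anything except X).
The remaining 5 characters are filled from the other 7 symbols without repetition: 7 × 6 × 5 × 4 × 3 = 2520.
Total: 7 × 2520 = 17640.

17640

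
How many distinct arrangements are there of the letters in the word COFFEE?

180

The 6 letters of COFFEE have repeats: E appearing twice and F appearing twice.
The number of distinct arrangements is 6!/(2!·2!) = 720/4 = 180.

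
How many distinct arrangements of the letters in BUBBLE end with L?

With the last slot taken by L, it remains to arrange the other 5 letters (BUBBE).
Those 5 letters have B appearing 3 times, giving (5)!/(3!) = 20.

20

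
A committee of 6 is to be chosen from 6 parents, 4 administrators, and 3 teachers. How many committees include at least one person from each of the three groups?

1416

Total 6-person selections from all 13: C(13,6) = 1716.
Selections missing a whole group: no parents → C(7,6) = 7; no administrators → C(9,6) = 84; no teachers → C(10,6) = 210.
Add back selections omitting two groups (i.e. drawn from a single group): C(6,6) + C(4,6) + C(3,6) = 1.
By inclusion–exclusion: 1716 − 301 + 1 = 1416.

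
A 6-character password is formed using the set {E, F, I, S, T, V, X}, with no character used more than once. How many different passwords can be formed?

5040

With no repetition, fill the 6 characters in order: 7 choices, then 6, down to 2.
7 × 6 × 5 × 4 × 3 × 2 = 5040.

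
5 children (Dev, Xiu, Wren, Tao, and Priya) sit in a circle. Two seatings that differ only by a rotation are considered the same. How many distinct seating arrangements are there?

24

Fix one person's seat to break rotational symmetry; the remaining 4 people can be arranged in (4)! = 24 ways.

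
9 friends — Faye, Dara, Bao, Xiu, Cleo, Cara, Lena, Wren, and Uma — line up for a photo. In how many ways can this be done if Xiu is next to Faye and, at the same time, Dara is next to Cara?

20160

Treat {Xiu,Faye} as one block (2 orders) and {Dara,Cara} as another (2 orders).
That leaves 7 units to arrange: 2 × 2 × 7! = 4 × 5040 = 20160.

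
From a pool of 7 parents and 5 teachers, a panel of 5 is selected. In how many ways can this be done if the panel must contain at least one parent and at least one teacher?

Total 5-person selections from all 12: C(12,5) = 792.
Selections missing a whole group: no parents → C(5,5) = 1; no teachers → C(7,5) = 21.
Both groups omitted at once is impossible, so 792 − 22 = 770.

770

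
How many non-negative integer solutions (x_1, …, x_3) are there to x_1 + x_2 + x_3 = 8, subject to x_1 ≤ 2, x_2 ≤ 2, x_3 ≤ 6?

Ignoring the caps, the number of non-negative solutions to x_1+…+x_3 = 8 is C(10,2) = 45.
Subtract solutions that violate a single cap (substitute x_i' = x_i − (cap_i+1)): x_1 ≥ 3 gives C(7,2) = 21; x_2 ≥ 3 gives C(7,2) = 21; x_3 ≥ 7 gives C(3,2) = 3. Together 45.
Add back pairs where two caps are both exceeded: 6 + 0 + 0 = 6.
By inclusion–exclusion the count is 45 − 45 + 6 = 6.

6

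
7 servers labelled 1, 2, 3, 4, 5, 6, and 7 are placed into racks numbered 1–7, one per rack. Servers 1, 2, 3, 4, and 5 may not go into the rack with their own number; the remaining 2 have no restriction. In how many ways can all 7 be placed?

Let Aᵢ (for 1 ≤ i ≤ 5) be the placements that put server i in its forbidden rack. Any j of these fix j positions, leaving (7−j)! ways to fill the rest, and there are C(5,j) ways to pick which j.
By inclusion–exclusion, the number of valid placements is Σ_{j=0}^{5} (−1)^j C(5,j)·(7−j)!.
Computing: 5040 − 3600 + 1200 − 240 + 30 − 2 = 2428.

2428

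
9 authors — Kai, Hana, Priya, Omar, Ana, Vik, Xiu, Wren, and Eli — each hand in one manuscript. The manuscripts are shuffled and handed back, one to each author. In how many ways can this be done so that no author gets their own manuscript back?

133496

This is the derangement count D_9: permutations of 9 items with no fixed point.
By inclusion–exclusion this is Σ_{j=0}^{9} (−1)^j C(9,j)·(9−j)!.
Computing: 362880 − 362880 + 181440 − 60480 + 15120 − 3024 + 504 − 72 + 9 − 1 = 133496.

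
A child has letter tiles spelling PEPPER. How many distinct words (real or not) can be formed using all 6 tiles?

60

Letter multiplicities in PEPPER: E×2, P×3, R×1.
The number of distinct arrangements is 6!/(3!·2!) = 720/12 = 60.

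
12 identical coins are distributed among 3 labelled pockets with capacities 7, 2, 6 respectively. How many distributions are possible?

Ignoring the caps, the number of non-negative solutions to x_1+…+x_3 = 12 is C(14,2) = 91.
Subtract solutions that violate a single cap (substitute x_i' = x_i − (cap_i+1)): x_1 ≥ 8 gives C(6,2) = 15; x_2 ≥ 3 gives C(11,2) = 55; x_3 ≥ 7 gives C(7,2) = 21. Together 91.
Add back pairs where two caps are both exceeded: 3 + 0 + 6 = 9.
By inclusion–exclusion the count is 91 − 91 + 9 = 9.

9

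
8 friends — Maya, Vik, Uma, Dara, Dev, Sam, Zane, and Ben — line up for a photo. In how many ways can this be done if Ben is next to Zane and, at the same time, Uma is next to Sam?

2880

Treat {Ben,Zane} as one block (2 orders) and {Uma,Sam} as another (2 orders).
That leaves 6 units to arrange: 2 × 2 × 6! = 4 × 720 = 2880.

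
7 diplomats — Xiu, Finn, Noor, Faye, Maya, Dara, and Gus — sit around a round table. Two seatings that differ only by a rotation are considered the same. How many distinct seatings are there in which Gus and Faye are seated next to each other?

Glue Gus and Faye into a block (2 internal orders). Seating 6 units around a circle gives (5)! arrangements.
So 2 × (5)! = 2 × 120 = 240.

240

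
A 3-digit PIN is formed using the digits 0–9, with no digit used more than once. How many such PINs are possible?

With no repetition, fill the 3 digits in order: 10 choices, then 9, down to 8.
That product is 10 × 9 × 8 = 720.

720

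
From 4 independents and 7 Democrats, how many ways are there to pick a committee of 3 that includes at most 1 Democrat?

Split by how many Democrats are chosen (0 through 1).
Sum: C(7,0)·C(4,3) + C(7,1)·C(4,2) = 4 + 42 = 46.

46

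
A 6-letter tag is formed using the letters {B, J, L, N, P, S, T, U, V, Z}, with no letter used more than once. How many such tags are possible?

151200

Choose and order 6 of the 10 symbols: the first letter has 10 options, the next 9, and so on down to 5.
That product is 10 × 9 × 8 × 7 × 6 × 5 = 151200.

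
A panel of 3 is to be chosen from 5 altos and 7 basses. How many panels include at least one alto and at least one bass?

175

Unrestricted: C(12,3) = 220 ways to pick any 3 of the 12.
Subtract selections that omit an entire group: no altos → C(7,3) = 35; no basses → C(5,3) = 10.
Both groups omitted at once is impossible, so 220 − 45 = 175.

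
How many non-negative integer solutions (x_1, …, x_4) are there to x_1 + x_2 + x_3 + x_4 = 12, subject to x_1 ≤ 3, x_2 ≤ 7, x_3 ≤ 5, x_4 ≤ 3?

Ignoring the caps, the number of non-negative solutions to x_1+…+x_4 = 12 is C(15,3) = 455.
Subtract solutions that violate a single cap (substitute x_i' = x_i − (cap_i+1)): x_1 ≥ 4 gives C(11,3) = 165; x_2 ≥ 8 gives C(7,3) = 35; x_3 ≥ 6 gives C(9,3) = 84; x_4 ≥ 4 gives C(11,3) = 165. Together 449.
Add back pairs where two caps are both exceeded: 1 + 10 + 35 + 0 + 1 + 10 = 57.
By inclusion–exclusion the count is 455 − 449 + 57 = 63.

63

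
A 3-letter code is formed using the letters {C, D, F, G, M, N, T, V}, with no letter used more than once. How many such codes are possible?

336

Choose and order 3 of the 8 symbols: the first letter has 8 options, the next 7, then 6.
That product is 8 × 7 × 6 = 336.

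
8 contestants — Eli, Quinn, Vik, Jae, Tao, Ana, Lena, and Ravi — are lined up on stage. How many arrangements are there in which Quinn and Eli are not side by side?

30240

Of the 8! = 40320 arrangements, those with Quinn and Eli adjacent number 2 × 7! = 10080 (treat the pair as a block with 2 internal orders).
So 40320 − 10080 = 30240 arrangements keep them apart.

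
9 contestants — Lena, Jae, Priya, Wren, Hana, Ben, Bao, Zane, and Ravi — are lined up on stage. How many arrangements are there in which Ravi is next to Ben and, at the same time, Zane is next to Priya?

20160

Treat {Ravi,Ben} as one block (2 orders) and {Zane,Priya} as another (2 orders).
That leaves 7 units to arrange: 2 × 2 × 7! = 4 × 5040 = 20160.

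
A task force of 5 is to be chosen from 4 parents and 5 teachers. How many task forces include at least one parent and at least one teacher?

125

With no constraint there are C(9,5) = 126 possible selections.
Subtract selections that omit an entire group: no parents → C(5,5) = 1; no teachers → C(4,5) = 0.
Both groups omitted at once is impossible, so 126 − 1 = 125.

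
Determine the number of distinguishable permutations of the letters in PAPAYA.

60

The 6 letters of PAPAYA have repeats: A appearing 3 times and P appearing twice.
So there are 6! / (3!·2!) = 60 distinguishable arrangements.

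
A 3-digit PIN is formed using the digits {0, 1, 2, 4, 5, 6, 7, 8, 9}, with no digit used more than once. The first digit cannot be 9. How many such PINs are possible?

The first digit has 9−1 = 8 choices (anything except 9).
The remaining 2 digits are filled from the other 8 symbols without repetition: 8 × 7 = 56.
Total: 8 × 56 = 448.

448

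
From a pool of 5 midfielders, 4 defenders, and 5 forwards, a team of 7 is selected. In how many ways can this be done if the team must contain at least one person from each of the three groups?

3240

Unrestricted: C(14,7) = 3432 ways to pick any 7 of the 14.
Selections missing a whole group: no midfielders → C(9,7) = 36; no defenders → C(10,7) = 120; no forwards → C(9,7) = 36.
Add back selections omitting two groups (i.e. drawn from a single group): C(5,7) + C(4,7) + C(5,7) = 0.
By inclusion–exclusion: 3432 − 192 + 0 = 3240.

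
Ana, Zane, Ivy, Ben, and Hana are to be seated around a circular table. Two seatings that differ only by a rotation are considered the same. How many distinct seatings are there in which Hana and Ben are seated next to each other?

Glue Hana and Ben into a block (2 internal orders). Seating 4 units around a circle gives (3)! arrangements.
So 2 × (3)! = 2 × 6 = 12.

12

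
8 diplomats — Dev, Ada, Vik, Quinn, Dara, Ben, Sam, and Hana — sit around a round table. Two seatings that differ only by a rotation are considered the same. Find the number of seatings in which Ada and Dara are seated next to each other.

1440

Treat {Ada, Dara} as one unit (2 internal orders) and seat the resulting 7 units around the table: (6)! circular arrangements.
So 2 × (6)! = 2 × 720 = 1440.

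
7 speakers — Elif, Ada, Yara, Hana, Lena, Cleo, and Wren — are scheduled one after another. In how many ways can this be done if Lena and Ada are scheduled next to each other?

1440

Glue Lena and Ada into one block (2 internal orders), leaving 6 units to arrange in a row.
So the count is 2·(6)! = 1440.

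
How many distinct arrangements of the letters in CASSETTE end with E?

1260

Fix E in the last position and arrange the remaining 7 letters.
Those 7 letters have S appearing twice and T appearing twice, giving (7)!/(2!·2!) = 1260.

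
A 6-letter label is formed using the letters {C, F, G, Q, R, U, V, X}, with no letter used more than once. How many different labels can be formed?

This is a permutation of 6 out of 8: P(8,6) = 8!/2!.
8 × 7 × 6 × 5 × 4 × 3 = 20160.

20160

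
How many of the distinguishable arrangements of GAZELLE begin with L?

Fix L in the first position and arrange the remaining 6 letters.
Those 6 letters have E appearing twice, giving (6)!/(2!) = 360.

360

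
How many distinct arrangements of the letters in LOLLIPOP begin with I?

210

Fix I in the first position and arrange the remaining 7 letters.
Those 7 letters have L appearing 3 times, O appearing twice, and P appearing twice, giving (7)!/(3!·2!·2!) = 210.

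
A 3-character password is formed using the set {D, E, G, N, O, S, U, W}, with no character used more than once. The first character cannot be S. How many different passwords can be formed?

The first character has 8−1 = 7 choices (anything except S).
The remaining 2 characters are filled from the other 7 symbols without repetition: 7 × 6 = 42.
Total: 7 × 42 = 294.

294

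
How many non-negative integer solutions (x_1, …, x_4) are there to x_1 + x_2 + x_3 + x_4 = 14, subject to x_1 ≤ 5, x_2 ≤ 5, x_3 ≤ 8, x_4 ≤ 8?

Without the upper bounds there are C(17,3) = 680 ways to split 14 among 4 variables.
Subtract solutions that violate a single cap (substitute x_i' = x_i − (cap_i+1)): x_1 ≥ 6 gives C(11,3) = 165; x_2 ≥ 6 gives C(11,3) = 165; x_3 ≥ 9 gives C(8,3) = 56; x_4 ≥ 9 gives C(8,3) = 56. Together 442.
Add back pairs where two caps are both exceeded: 10 + 0 + 0 + 0 + 0 + 0 = 10.
By inclusion–exclusion the count is 680 − 442 + 10 = 248.

248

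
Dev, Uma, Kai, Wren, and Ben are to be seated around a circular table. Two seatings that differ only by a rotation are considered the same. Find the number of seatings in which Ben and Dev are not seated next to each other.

All circular seatings of 5 people number (4)! = 24.
Seatings with Ben beside Dev: treat them as a block with 2 internal orders, giving 2 × (3)! = 12.
Subtracting, 24 − 12 = 12.

12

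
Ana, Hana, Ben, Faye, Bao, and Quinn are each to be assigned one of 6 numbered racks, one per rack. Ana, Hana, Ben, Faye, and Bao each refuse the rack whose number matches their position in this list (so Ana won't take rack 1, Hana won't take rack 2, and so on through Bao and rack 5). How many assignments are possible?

309

Let Aᵢ (for 1 ≤ i ≤ 5) be the placements that put person i in their forbidden rack. Any j of these fix j positions, leaving (6−j)! ways to fill the rest, and there are C(5,j) ways to pick which j.
By inclusion–exclusion, the number of valid placements is Σ_{j=0}^{5} (−1)^j C(5,j)·(6−j)!.
Computing: 720 − 600 + 240 − 60 + 10 − 1 = 309.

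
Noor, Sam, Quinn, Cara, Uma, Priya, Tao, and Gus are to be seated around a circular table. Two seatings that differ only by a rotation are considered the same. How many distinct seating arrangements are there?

Around a circle, 8 distinct people have 8!/8 = (7)! = 5040 rotationally distinct seatings.

5040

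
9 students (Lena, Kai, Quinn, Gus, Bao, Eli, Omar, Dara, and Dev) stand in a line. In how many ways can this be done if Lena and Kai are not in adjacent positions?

282240

Of the 9! = 362880 arrangements, those with Lena and Kai adjacent number 2 × 8! = 80640 (treat the pair as a block with 2 internal orders).
So 362880 − 80640 = 282240 arrangements keep them apart.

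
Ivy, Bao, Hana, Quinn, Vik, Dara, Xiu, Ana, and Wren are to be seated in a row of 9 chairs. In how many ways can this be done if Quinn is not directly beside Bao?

Of the 9! = 362880 arrangements, those with Quinn and Bao adjacent number 2 × 8! = 80640 (treat the pair as a block with 2 internal orders).
Complementary counting: 362880 − 80640 = 282240.

282240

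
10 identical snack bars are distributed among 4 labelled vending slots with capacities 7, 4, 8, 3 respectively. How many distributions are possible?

Without the upper bounds there are C(13,3) = 286 ways to split 10 among 4 vending slots.
Subtract solutions that violate a single cap (substitute x_i' = x_i − (cap_i+1)): x_1 ≥ 8 gives C(5,3) = 10; x_2 ≥ 5 gives C(8,3) = 56; x_3 ≥ 9 gives C(4,3) = 4; x_4 ≥ 4 gives C(9,3) = 84. Together 154.
Add back pairs where two caps are both exceeded: 0 + 0 + 0 + 0 + 4 + 0 = 4.
By inclusion–exclusion the count is 286 − 154 + 4 = 136.

136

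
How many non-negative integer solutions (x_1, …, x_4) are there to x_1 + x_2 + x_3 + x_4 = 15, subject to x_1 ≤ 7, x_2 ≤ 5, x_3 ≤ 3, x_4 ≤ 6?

73

Ignoring the caps, the number of non-negative solutions to x_1+…+x_4 = 15 is C(18,3) = 816.
Subtract solutions that violate a single cap (substitute x_i' = x_i − (cap_i+1)): x_1 ≥ 8 gives C(10,3) = 120; x_2 ≥ 6 gives C(12,3) = 220; x_3 ≥ 4 gives C(14,3) = 364; x_4 ≥ 7 gives C(11,3) = 165. Together 869.
Add back pairs where two caps are both exceeded: 4 + 20 + 1 + 56 + 10 + 35 = 126.
By inclusion–exclusion the count is 816 − 869 + 126 = 73.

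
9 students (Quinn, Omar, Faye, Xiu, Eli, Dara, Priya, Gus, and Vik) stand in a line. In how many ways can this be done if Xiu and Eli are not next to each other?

282240

Of the 9! = 362880 arrangements, those with Xiu and Eli adjacent number 2 × 8! = 80640 (treat the pair as a block with 2 internal orders).
So 362880 − 80640 = 282240 arrangements keep them apart.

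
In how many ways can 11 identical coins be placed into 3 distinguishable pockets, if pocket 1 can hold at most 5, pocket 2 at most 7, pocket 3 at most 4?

By stars and bars, unrestricted non-negative solutions to x_1+…+x_3 = 11 number C(11+2,2) = 78.
Subtract solutions that violate a single cap (substitute x_i' = x_i − (cap_i+1)): x_1 ≥ 6 gives C(7,2) = 21; x_2 ≥ 8 gives C(5,2) = 10; x_3 ≥ 5 gives C(8,2) = 28. Together 59.
Add back pairs where two caps are both exceeded: 0 + 1 + 0 = 1.
By inclusion–exclusion the count is 78 − 59 + 1 = 20.

20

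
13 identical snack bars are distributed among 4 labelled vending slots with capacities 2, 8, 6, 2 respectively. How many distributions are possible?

Ignoring the caps, the number of non-negative solutions to x_1+…+x_4 = 13 is C(16,3) = 560.
Subtract solutions that violate a single cap (substitute x_i' = x_i − (cap_i+1)): x_1 ≥ 3 gives C(13,3) = 286; x_2 ≥ 9 gives C(7,3) = 35; x_3 ≥ 7 gives C(9,3) = 84; x_4 ≥ 3 gives C(13,3) = 286. Together 691.
Add back pairs where two caps are both exceeded: 4 + 20 + 120 + 0 + 4 + 20 = 168.
Subtract triples: 0 + 0 + 1 + 0 = 1.
By inclusion–exclusion the count is 560 − 691 + 168 − 1 = 36.

36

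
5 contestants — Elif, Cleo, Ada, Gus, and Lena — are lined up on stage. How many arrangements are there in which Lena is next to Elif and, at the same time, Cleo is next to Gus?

24

Treat {Lena,Elif} as one block (2 orders) and {Cleo,Gus} as another (2 orders).
That leaves 3 units to arrange: 2 × 2 × 3! = 4 × 6 = 24.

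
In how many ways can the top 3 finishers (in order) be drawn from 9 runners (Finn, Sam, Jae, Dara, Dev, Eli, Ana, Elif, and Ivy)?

504

There are 9 choices for 1st place, 8 for 2nd, and 7 for 3rd.
That gives 9 × 8 × 7 = 504.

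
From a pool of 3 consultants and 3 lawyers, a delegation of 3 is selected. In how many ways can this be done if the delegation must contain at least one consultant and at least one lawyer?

18

Total 3-person selections from all 6: C(6,3) = 20.
Subtract selections that omit an entire group: no consultants → C(3,3) = 1; no lawyers → C(3,3) = 1.
Both groups omitted at once is impossible, so 20 − 2 = 18.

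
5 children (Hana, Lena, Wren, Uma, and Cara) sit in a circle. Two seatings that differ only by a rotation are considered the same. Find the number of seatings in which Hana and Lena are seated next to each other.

Glue Hana and Lena into a block (2 internal orders). Seating 4 units around a circle gives (3)! arrangements.
So 2 × (3)! = 2 × 6 = 12.

12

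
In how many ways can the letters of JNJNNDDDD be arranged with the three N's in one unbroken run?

105

Treat the 3 copies of N as a single block. The multiset to arrange is then {NNN, D, D, D, D, J, J}, 7 items in all.
That gives (7)!/(4!·2!) = 105 arrangements.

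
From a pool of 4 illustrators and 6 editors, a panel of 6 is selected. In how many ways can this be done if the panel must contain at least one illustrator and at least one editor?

209

Total 6-person selections from all 10: C(10,6) = 210.
Subtract selections that omit an entire group: no illustrators → C(6,6) = 1; no editors → C(4,6) = 0.
Both groups omitted at once is impossible, so 210 − 1 = 209.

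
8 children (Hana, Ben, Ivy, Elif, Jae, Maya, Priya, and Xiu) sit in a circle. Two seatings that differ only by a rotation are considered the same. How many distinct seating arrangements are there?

Fix one person's seat to break rotational symmetry; the remaining 7 people can be arranged in (7)! = 5040 ways.

5040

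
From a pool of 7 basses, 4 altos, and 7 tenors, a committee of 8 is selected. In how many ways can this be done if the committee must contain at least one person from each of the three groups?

40425

Unrestricted: C(18,8) = 43758 ways to pick any 8 of the 18.
Selections missing a whole group: no basses → C(11,8) = 165; no altos → C(14,8) = 3003; no tenors → C(11,8) = 165.
Add back selections omitting two groups (i.e. drawn from a single group): C(7,8) + C(4,8) + C(7,8) = 0.
By inclusion–exclusion: 43758 − 3333 + 0 = 40425.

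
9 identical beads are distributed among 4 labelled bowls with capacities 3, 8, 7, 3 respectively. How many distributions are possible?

Ignoring the caps, the number of non-negative solutions to x_1+…+x_4 = 9 is C(12,3) = 220.
Subtract solutions that violate a single cap (substitute x_i' = x_i − (cap_i+1)): x_1 ≥ 4 gives C(8,3) = 56; x_2 ≥ 9 gives C(3,3) = 1; x_3 ≥ 8 gives C(4,3) = 4; x_4 ≥ 4 gives C(8,3) = 56. Together 117.
Add back pairs where two caps are both exceeded: 0 + 0 + 4 + 0 + 0 + 0 = 4.
By inclusion–exclusion the count is 220 − 117 + 4 = 107.

107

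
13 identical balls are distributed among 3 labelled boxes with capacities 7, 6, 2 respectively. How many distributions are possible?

6

Ignoring the caps, the number of non-negative solutions to x_1+…+x_3 = 13 is C(15,2) = 105.
Subtract solutions that violate a single cap (substitute x_i' = x_i − (cap_i+1)): x_1 ≥ 8 gives C(7,2) = 21; x_2 ≥ 7 gives C(8,2) = 28; x_3 ≥ 3 gives C(12,2) = 66. Together 115.
Add back pairs where two caps are both exceeded: 0 + 6 + 10 = 16.
By inclusion–exclusion the count is 105 − 115 + 16 = 6.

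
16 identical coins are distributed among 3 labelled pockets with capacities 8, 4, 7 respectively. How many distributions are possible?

10

Without the upper bounds there are C(18,2) = 153 ways to split 16 among 3 pockets.
Subtract solutions that violate a single cap (substitute x_i' = x_i − (cap_i+1)): x_1 ≥ 9 gives C(9,2) = 36; x_2 ≥ 5 gives C(13,2) = 78; x_3 ≥ 8 gives C(10,2) = 45. Together 159.
Add back pairs where two caps are both exceeded: 6 + 0 + 10 = 16.
By inclusion–exclusion the count is 153 − 159 + 16 = 10.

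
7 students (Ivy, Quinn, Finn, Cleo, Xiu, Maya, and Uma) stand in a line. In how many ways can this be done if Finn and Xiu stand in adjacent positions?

1440

Place the 5 others and the Finn-Xiu pair as 6 objects in a line; the pair has 2 internal arrangements.
That gives 2 × 6! = 2 × 720 = 1440.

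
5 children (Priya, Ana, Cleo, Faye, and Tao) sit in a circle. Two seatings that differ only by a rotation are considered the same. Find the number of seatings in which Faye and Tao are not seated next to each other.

Without the restriction there are (4)! = 24 seatings.
Seatings with Faye beside Tao: treat them as a block with 2 internal orders, giving 2 × (3)! = 12.
Subtracting, 24 − 12 = 12.

12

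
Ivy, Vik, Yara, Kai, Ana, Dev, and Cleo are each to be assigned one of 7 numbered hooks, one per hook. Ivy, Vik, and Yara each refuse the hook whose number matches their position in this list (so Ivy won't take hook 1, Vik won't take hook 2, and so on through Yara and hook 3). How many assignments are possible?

3216

Let Aᵢ (for i ∈ {1, 2, 3}) be the placements that put person i in their forbidden hook. Any j of these fix j positions, leaving (7−j)! ways to fill the rest, and there are C(3,j) ways to pick which j.
By inclusion–exclusion, the number of valid placements is Σ_{j=0}^{3} (−1)^j C(3,j)·(7−j)!.
Computing: 5040 − 2160 + 360 − 24 = 3216.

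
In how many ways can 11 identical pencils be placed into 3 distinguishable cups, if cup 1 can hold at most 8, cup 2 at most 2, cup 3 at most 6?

By stars and bars, unrestricted non-negative solutions to x_1+…+x_3 = 11 number C(11+2,2) = 78.
Subtract solutions that violate a single cap (substitute x_i' = x_i − (cap_i+1)): x_1 ≥ 9 gives C(4,2) = 6; x_2 ≥ 3 gives C(10,2) = 45; x_3 ≥ 7 gives C(6,2) = 15. Together 66.
Add back pairs where two caps are both exceeded: 0 + 0 + 3 = 3.
By inclusion–exclusion the count is 78 − 66 + 3 = 15.

15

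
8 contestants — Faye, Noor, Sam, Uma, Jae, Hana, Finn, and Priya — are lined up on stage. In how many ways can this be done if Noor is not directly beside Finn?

30240

There are 8! = 40320 arrangements in all. If Noor and Finn are adjacent, merging them into one block gives 2·(7)! = 10080 arrangements.
So 40320 − 10080 = 30240 arrangements keep them apart.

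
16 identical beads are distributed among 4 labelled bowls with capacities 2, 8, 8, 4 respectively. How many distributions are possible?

60

Without the upper bounds there are C(19,3) = 969 ways to split 16 among 4 bowls.
Subtract solutions that violate a single cap (substitute x_i' = x_i − (cap_i+1)): x_1 ≥ 3 gives C(16,3) = 560; x_2 ≥ 9 gives C(10,3) = 120; x_3 ≥ 9 gives C(10,3) = 120; x_4 ≥ 5 gives C(14,3) = 364. Together 1164.
Add back pairs where two caps are both exceeded: 35 + 35 + 165 + 0 + 10 + 10 = 255.
By inclusion–exclusion the count is 969 − 1164 + 255 = 60.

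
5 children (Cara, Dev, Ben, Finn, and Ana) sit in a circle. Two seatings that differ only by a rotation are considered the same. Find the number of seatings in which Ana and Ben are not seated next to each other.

All circular seatings of 5 people number (4)! = 24.
Those with Ana next to Ben: fuse the pair into one unit and seat 4 units around a circle — 2·(3)! = 12.
Subtracting, 24 − 12 = 12.

12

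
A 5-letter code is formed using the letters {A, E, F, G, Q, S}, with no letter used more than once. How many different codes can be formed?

This is a permutation of 5 out of 6: P(6,5) = 6!/1!.
6 × 5 × 4 × 3 × 2 = 720.

720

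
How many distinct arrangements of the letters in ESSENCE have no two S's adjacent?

There are 7!/(3!·2!) = 420 arrangements of ESSENCE in total.
Arrangements with the S's together: treat SS as one letter, giving (6)!/(3!) = 120.
Subtracting, 420 − 120 = 300 arrangements keep the S's apart.

300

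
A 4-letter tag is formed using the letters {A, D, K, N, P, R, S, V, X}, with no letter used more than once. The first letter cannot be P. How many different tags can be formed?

The first letter has 9−1 = 8 choices (anything except P).
The remaining 3 letters are filled from the other 8 symbols without repetition: 8 × 7 × 6 = 336.
Total: 8 × 336 = 2688.

2688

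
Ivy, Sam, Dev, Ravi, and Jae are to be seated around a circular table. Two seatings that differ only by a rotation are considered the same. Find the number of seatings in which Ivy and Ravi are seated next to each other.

12

Glue Ivy and Ravi into a block (2 internal orders). Seating 4 units around a circle gives (3)! arrangements.
So 2 × (3)! = 2 × 6 = 12.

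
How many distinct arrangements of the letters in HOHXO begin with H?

Fix H in the first position and arrange the remaining 4 letters.
Those 4 letters have O appearing twice, giving (4)!/(2!) = 12.

12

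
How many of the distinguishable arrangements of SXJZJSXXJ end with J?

With the last slot taken by J, it remains to arrange the other 8 letters (SXZJSXXJ).
Those 8 letters have J appearing twice, S appearing twice, and X appearing 3 times, giving (8)!/(3!·2!·2!) = 1680.

1680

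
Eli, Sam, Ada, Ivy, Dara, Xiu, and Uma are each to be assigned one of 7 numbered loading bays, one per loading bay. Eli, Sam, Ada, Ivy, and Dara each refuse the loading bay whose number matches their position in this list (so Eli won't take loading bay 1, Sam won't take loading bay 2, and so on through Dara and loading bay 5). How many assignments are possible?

2428

Let Aᵢ (for 1 ≤ i ≤ 5) be the placements that put person i in their forbidden loading bay. Any j of these fix j positions, leaving (7−j)! ways to fill the rest, and there are C(5,j) ways to pick which j.
By inclusion–exclusion, the number of valid placements is Σ_{j=0}^{5} (−1)^j C(5,j)·(7−j)!.
Computing: 5040 − 3600 + 1200 − 240 + 30 − 2 = 2428.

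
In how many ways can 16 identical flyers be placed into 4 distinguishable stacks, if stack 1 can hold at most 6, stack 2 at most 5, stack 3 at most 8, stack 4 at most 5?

Ignoring the caps, the number of non-negative solutions to x_1+…+x_4 = 16 is C(19,3) = 969.
Subtract solutions that violate a single cap (substitute x_i' = x_i − (cap_i+1)): x_1 ≥ 7 gives C(12,3) = 220; x_2 ≥ 6 gives C(13,3) = 286; x_3 ≥ 9 gives C(10,3) = 120; x_4 ≥ 6 gives C(13,3) = 286. Together 912.
Add back pairs where two caps are both exceeded: 20 + 1 + 20 + 4 + 35 + 4 = 84.
By inclusion–exclusion the count is 969 − 912 + 84 = 141.

141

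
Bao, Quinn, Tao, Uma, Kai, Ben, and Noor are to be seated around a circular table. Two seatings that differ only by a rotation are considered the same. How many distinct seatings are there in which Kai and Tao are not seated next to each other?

All circular seatings of 7 people number (6)! = 720.
Seatings with Kai beside Tao: treat them as a block with 2 internal orders, giving 2 × (5)! = 240.
Subtracting, 720 − 240 = 480.

480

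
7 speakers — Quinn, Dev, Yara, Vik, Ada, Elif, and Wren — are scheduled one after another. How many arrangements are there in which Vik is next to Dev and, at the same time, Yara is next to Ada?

480

Treat {Vik,Dev} as one block (2 orders) and {Yara,Ada} as another (2 orders).
That leaves 5 units to arrange: 2 × 2 × 5! = 4 × 120 = 480.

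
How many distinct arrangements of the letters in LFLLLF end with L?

With the last slot taken by L, it remains to arrange the other 5 letters (FLLLF).
Those 5 letters have F appearing twice and L appearing 3 times, giving (5)!/(3!·2!) = 10.

10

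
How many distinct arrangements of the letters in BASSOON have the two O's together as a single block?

360

Treat the 2 copies of O as a single block. The multiset to arrange is then {OO, A, B, N, S, S}, 6 items in all.
That gives (6)!/(2!) = 360 arrangements.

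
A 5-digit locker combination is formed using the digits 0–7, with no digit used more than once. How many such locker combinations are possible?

6720

Choose and order 5 of the 8 symbols: the first digit has 8 options, the next 7, and so on down to 4.
8 × 7 × 6 × 5 × 4 = 6720.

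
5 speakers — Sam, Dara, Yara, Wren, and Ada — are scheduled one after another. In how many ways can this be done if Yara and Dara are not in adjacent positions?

72

There are 5! = 120 arrangements in all. If Yara and Dara are adjacent, merging them into one block gives 2·(4)! = 48 arrangements.
Complementary counting: 120 − 48 = 72.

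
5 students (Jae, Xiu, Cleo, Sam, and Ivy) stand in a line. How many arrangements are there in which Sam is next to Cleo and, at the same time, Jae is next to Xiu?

24

Treat {Sam,Cleo} as one block (2 orders) and {Jae,Xiu} as another (2 orders).
That leaves 3 units to arrange: 2 × 2 × 3! = 4 × 6 = 24.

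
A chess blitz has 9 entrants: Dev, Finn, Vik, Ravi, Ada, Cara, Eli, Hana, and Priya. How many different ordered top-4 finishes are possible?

3024

There are 9 choices for 1st place, 8 for 2nd, and so on down to 6 for position 4.
That gives 9 × 8 × 7 × 6 = 3024.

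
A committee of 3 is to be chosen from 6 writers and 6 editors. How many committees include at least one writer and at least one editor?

With no constraint there are C(12,3) = 220 possible selections.
Subtract selections that omit an entire group: no writers → C(6,3) = 20; no editors → C(6,3) = 20.
Both groups omitted at once is impossible, so 220 − 40 = 180.

180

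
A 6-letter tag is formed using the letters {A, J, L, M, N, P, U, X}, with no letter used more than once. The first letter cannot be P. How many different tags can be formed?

The first letter has 8−1 = 7 choices (anything except P).
The remaining 5 letters are filled from the other 7 symbols without repetition: 7 × 6 × 5 × 4 × 3 = 2520.
Total: 7 × 2520 = 17640.

17640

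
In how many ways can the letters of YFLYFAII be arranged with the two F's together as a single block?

1260

Treat the 2 copies of F as a single block. The multiset to arrange is then {FF, A, I, I, L, Y, Y}, 7 items in all.
That gives (7)!/(2!·2!) = 1260 arrangements.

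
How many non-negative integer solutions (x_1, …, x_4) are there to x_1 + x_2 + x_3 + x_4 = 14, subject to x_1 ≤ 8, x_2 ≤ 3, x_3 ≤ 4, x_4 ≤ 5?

Without the upper bounds there are C(17,3) = 680 ways to split 14 among 4 variables.
Subtract solutions that violate a single cap (substitute x_i' = x_i − (cap_i+1)): x_1 ≥ 9 gives C(8,3) = 56; x_2 ≥ 4 gives C(13,3) = 286; x_3 ≥ 5 gives C(12,3) = 220; x_4 ≥ 6 gives C(11,3) = 165. Together 727.
Add back pairs where two caps are both exceeded: 4 + 1 + 0 + 56 + 35 + 20 = 116.
By inclusion–exclusion the count is 680 − 727 + 116 = 69.

69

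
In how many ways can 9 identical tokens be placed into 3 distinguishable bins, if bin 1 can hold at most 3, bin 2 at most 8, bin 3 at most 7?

By stars and bars, unrestricted non-negative solutions to x_1+…+x_3 = 9 number C(9+2,2) = 55.
Subtract solutions that violate a single cap (substitute x_i' = x_i − (cap_i+1)): x_1 ≥ 4 gives C(7,2) = 21; x_2 ≥ 9 gives C(2,2) = 1; x_3 ≥ 8 gives C(3,2) = 3. Together 25.
No two caps can be exceeded simultaneously, so the pair terms are all 0.
By inclusion–exclusion the count is 55 − 25 + 0 = 30.

30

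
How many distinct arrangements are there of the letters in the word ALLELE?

The 6 letters of ALLELE have repeats: E appearing twice and L appearing 3 times.
The number of distinct arrangements is 6!/(3!·2!) = 720/12 = 60.

60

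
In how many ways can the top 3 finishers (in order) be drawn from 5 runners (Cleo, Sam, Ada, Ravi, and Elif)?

This is an ordered selection of 3 from 5: P(5,3).
That gives 5 × 4 × 3 = 60.

60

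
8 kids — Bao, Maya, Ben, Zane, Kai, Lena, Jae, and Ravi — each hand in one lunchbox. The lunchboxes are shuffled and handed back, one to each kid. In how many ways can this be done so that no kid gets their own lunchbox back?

Let Aᵢ be the assignments in which kid i gets their own lunchbox. We want the size of the complement of A₁∪…∪A_8.
By inclusion–exclusion this is Σ_{j=0}^{8} (−1)^j C(8,j)·(8−j)!.
Computing: 40320 − 40320 + 20160 − 6720 + 1680 − 336 + 56 − 8 + 1 = 14833.

14833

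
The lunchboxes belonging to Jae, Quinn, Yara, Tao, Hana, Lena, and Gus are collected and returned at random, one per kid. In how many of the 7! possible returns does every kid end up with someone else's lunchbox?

1854

Let Aᵢ be the assignments in which kid i gets their own lunchbox. We want the size of the complement of A₁∪…∪A_7.
By inclusion–exclusion this is Σ_{j=0}^{7} (−1)^j C(7,j)·(7−j)!.
Computing: 5040 − 5040 + 2520 − 840 + 210 − 42 + 7 − 1 = 1854.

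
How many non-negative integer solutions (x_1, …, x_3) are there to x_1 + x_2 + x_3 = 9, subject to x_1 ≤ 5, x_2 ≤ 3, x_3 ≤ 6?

Ignoring the caps, the number of non-negative solutions to x_1+…+x_3 = 9 is C(11,2) = 55.
Subtract solutions that violate a single cap (substitute x_i' = x_i − (cap_i+1)): x_1 ≥ 6 gives C(5,2) = 10; x_2 ≥ 4 gives C(7,2) = 21; x_3 ≥ 7 gives C(4,2) = 6. Together 37.
No two caps can be exceeded simultaneously, so the pair terms are all 0.
By inclusion–exclusion the count is 55 − 37 + 0 = 18.

18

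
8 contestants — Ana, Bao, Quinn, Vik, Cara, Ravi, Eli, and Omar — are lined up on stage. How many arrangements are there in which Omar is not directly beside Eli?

Of the 8! = 40320 arrangements, those with Omar and Eli adjacent number 2 × 7! = 10080 (treat the pair as a block with 2 internal orders).
Complementary counting: 40320 − 10080 = 30240.

30240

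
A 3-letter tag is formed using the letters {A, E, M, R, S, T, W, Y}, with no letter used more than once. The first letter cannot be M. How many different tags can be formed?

294

The first letter has 8−1 = 7 choices (anything except M).
The remaining 2 letters are filled from the other 7 symbols without repetition: 7 × 6 = 42.
Total: 7 × 42 = 294.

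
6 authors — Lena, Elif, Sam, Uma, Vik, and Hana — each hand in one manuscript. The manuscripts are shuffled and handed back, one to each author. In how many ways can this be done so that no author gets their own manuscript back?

265

Count assignments avoiding every fixed point. For any j of the 6 authors fixed to their own manuscript, the other 6−j can be arranged in (6−j)! ways.
By inclusion–exclusion this is Σ_{j=0}^{6} (−1)^j C(6,j)·(6−j)!.
Computing: 720 − 720 + 360 − 120 + 30 − 6 + 1 = 265.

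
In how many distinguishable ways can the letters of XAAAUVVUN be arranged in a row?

15120

Letter multiplicities in XAAAUVVUN: A×3, N×1, U×2, V×2, X×1.
Dividing 9! = 362880 by 3!·2!·2! = 24 for the repeated letters gives 15120.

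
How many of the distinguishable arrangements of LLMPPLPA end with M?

Fix M in the last position and arrange the remaining 7 letters.
Those 7 letters have L appearing 3 times and P appearing 3 times, giving (7)!/(3!·3!) = 140.

140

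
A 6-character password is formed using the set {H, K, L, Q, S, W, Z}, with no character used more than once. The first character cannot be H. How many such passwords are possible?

4320

The first character has 7−1 = 6 choices (anything except H).
The remaining 5 characters are filled from the other 6 symbols without repetition: 6 × 5 × 4 × 3 × 2 = 720.
Total: 6 × 720 = 4320.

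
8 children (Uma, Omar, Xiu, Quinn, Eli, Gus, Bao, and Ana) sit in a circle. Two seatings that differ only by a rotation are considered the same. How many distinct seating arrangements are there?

Fix one person's seat to break rotational symmetry; the remaining 7 people can be arranged in (7)! = 5040 ways.

5040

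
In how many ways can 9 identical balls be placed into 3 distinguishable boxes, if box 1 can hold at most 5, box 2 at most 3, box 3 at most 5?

Without the upper bounds there are C(11,2) = 55 ways to split 9 among 3 boxes.
Subtract solutions that violate a single cap (substitute x_i' = x_i − (cap_i+1)): x_1 ≥ 6 gives C(5,2) = 10; x_2 ≥ 4 gives C(7,2) = 21; x_3 ≥ 6 gives C(5,2) = 10. Together 41.
No two caps can be exceeded simultaneously, so the pair terms are all 0.
By inclusion–exclusion the count is 55 − 41 + 0 = 14.

14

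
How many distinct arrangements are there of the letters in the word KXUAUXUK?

1680

KXUAUXUK has 8 letters with K appearing twice, U appearing 3 times, and X appearing twice.
So there are 8! / (3!·2!·2!) = 1680 distinguishable arrangements.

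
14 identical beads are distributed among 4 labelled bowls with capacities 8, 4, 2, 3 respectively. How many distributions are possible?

19

By stars and bars, unrestricted non-negative solutions to x_1+…+x_4 = 14 number C(14+3,3) = 680.
Subtract solutions that violate a single cap (substitute x_i' = x_i − (cap_i+1)): x_1 ≥ 9 gives C(8,3) = 56; x_2 ≥ 5 gives C(12,3) = 220; x_3 ≥ 3 gives C(14,3) = 364; x_4 ≥ 4 gives C(13,3) = 286. Together 926.
Add back pairs where two caps are both exceeded: 1 + 10 + 4 + 84 + 56 + 120 = 275.
Subtract triples: 0 + 0 + 0 + 10 = 10.
By inclusion–exclusion the count is 680 − 926 + 275 − 10 = 19.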